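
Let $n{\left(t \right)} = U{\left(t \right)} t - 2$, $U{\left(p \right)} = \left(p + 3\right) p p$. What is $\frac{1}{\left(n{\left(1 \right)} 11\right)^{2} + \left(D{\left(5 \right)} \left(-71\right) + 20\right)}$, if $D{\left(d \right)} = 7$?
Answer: $\frac{1}{7} \approx 0.14286$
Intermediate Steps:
$U{\left(p \right)} = p^{2} \left(3 + p\right)$ ($U{\left(p \right)} = \left(3 + p\right) p^{2} = p^{2} \left(3 + p\right)$)
$n{\left(t \right)} = -2 + t^{3} \left(3 + t\right)$ ($n{\left(t \right)} = t^{2} \left(3 + t\right) t - 2 = t^{3} \left(3 + t\right) - 2 = -2 + t^{3} \left(3 + t\right)$)
$\frac{1}{\left(n{\left(1 \right)} 11\right)^{2} + \left(D{\left(5 \right)} \left(-71\right) + 20\right)} = \frac{1}{\left(\left(-2 + 1^{3} \left(3 + 1\right)\right) 11\right)^{2} + \left(7 \left(-71\right) + 20\right)} = \frac{1}{\left(\left(-2 + 1 \cdot 4\right) 11\right)^{2} + \left(-497 + 20\right)} = \frac{1}{\left(\left(-2 + 4\right) 11\right)^{2} - 477} = \frac{1}{\left(2 \cdot 11\right)^{2} - 477} = \frac{1}{22^{2} - 477} = \frac{1}{484 - 477} = \frac{1}{7}$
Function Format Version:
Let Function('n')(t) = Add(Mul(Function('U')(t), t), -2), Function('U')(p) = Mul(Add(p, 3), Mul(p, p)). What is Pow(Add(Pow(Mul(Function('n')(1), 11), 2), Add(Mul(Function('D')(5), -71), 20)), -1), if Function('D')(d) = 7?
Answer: Rational(1, 7) ≈ 0.14286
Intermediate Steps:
Function('U')(p) = Mul(Pow(p, 2), Add(3, p)) (Function('U')(p) = Mul(Add(3, p), Pow(p, 2)) = Mul(Pow(p, 2), Add(3, p)))
Function('n')(t) = Add(-2, Mul(Pow(t, 3), Add(3, t))) (Function('n')(t) = Add(Mul(Mul(Pow(t, 2), Add(3, t)), t), -2) = Add(Mul(Pow(t, 3), Add(3, t)), -2) = Add(-2, Mul(Pow(t, 3), Add(3, t))))
Pow(Add(Pow(Mul(Function('n')(1), 11), 2), Add(Mul(Function('D')(5), -71), 20)), -1) = Pow(Add(Pow(Mul(Add(-2, Mul(Pow(1, 3), Add(3, 1))), 11), 2), Add(Mul(7, -71), 20)), -1) = Pow(Add(Pow(Mul(Add(-2, Mul(1, 4)), 11), 2), Add(-497, 20)), -1) = Pow(Add(Pow(Mul(Add(-2, 4), 11), 2), -477), -1) = Pow(Add(Pow(Mul(2, 11), 2), -477), -1) = Pow(Add(Pow(22, 2), -477), -1) = Pow(Add(484, -477), -1) = Pow(7, -1) = Rational(1, 7)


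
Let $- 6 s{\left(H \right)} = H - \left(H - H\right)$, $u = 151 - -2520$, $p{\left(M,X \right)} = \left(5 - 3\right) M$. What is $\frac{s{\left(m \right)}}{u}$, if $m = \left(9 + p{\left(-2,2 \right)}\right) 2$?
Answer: $- \frac{5}{8013} \approx -0.00062399$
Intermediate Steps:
$p{\left(M,X \right)} = 2 M$
$u = 2671$ ($u = 151 + 2520 = 2671$)
$m = 10$ ($m = \left(9 + 2 \left(-2\right)\right) 2 = \left(9 - 4\right) 2 = 5 \cdot 2 = 10$)
$s{\left(H \right)} = - \frac{H}{6}$ ($s{\left(H \right)} = - \frac{H - \left(H - H\right)}{6} = - \frac{H - 0}{6} = - \frac{H + 0}{6} = - \frac{H}{6}$)
$\frac{s{\left(m \right)}}{u} = \frac{\left(- \frac{1}{6}\right) 10}{2671} = \left(- \frac{5}{3}\right) \frac{1}{2671} = - \frac{5}{8013}$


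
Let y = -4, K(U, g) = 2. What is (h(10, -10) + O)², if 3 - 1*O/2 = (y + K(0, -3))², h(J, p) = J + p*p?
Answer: 11664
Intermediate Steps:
h(J, p) = J + p²
O = -2 (O = 6 - 2*(-4 + 2)² = 6 - 2*(-2)² = 6 - 2*4 = 6 - 8 = -2)
(h(10, -10) + O)² = ((10 + (-10)²) - 2)² = ((10 + 100) - 2)² = (110 - 2)² = 108² = 11664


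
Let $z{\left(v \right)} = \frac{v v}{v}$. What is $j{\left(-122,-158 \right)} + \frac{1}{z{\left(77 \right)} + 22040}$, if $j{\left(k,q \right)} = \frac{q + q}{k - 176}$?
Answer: $\frac{3494635}{3295433} \approx 1.0604$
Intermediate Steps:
$j{\left(k,q \right)} = \frac{2 q}{-176 + k}$
$z{\left(v \right)} = v$ ($z{\left(v \right)} = \frac{v^{2}}{v} = v$)
$j{\left(-122,-158 \right)} + \frac{1}{z{\left(77 \right)} + 22040} = 2 \left(-158\right) \frac{1}{-176 - 122} + \frac{1}{77 + 22040} = 2 \left(-158\right) \frac{1}{-298} + \frac{1}{22117} = 2 \left(-158\right) \left(- \frac{1}{298}\right) + \frac{1}{22117} = \frac{158}{149} + \frac{1}{22117} = \frac{3494635}{3295433}$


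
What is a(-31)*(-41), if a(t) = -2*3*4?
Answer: 984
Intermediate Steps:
a(t) = -24 (a(t) = -6*4 = -24)
a(-31)*(-41) = -24*(-41) = 984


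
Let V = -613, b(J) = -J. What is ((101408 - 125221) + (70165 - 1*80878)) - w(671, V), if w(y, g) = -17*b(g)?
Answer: -24105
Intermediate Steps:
w(y, g) = 17*g (w(y, g) = -(-17)*g = 17*g)
((101408 - 125221) + (70165 - 1*80878)) - w(671, V) = ((101408 - 125221) + (70165 - 1*80878)) - 17*(-613) = (-23813 + (70165 - 80878)) - 1*(-10421) = (-23813 - 10713) + 10421 = -34526 + 10421 = -24105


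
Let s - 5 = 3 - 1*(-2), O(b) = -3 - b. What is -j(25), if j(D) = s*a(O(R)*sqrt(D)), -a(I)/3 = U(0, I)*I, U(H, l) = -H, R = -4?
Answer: 0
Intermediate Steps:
s = 10 (s = 5 + (3 - 1*(-2)) = 5 + (3 + 2) = 5 + 5 = 10)
a(I) = 0 (a(I) = -3*(-1*0)*I = -0*I = -3*0 = 0)
j(D) = 0 (j(D) = 10*0 = 0)
-j(25) = -1*0 = 0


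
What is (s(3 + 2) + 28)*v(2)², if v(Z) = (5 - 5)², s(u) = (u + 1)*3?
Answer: 0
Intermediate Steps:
s(u) = 3 + 3*u (s(u) = (1 + u)*3 = 3 + 3*u)
v(Z) = 0 (v(Z) = 0² = 0)
(s(3 + 2) + 28)*v(2)² = ((3 + 3*(3 + 2)) + 28)*0² = ((3 + 3*5) + 28)*0 = ((3 + 15) + 28)*0 = (18 + 28)*0 = 46*0 = 0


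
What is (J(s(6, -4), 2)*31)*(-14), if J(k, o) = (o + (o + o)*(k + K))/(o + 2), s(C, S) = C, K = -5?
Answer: -651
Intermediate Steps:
J(k, o) = (o + 2*o*(-5 + k))/(2 + o) (J(k, o) = (o + (o + o)*(k - 5))/(o + 2) = (o + (2*o)*(-5 + k))/(2 + o) = (o + 2*o*(-5 + k))/(2 + o))
(J(s(6, -4), 2)*31)*(-14) = ((2*(-9 + 2*6)/(2 + 2))*31)*(-14) = ((2*(-9 + 12)/4)*31)*(-14) = ((2*(¼)*3)*31)*(-14) = ((3/2)*31)*(-14) = (93/2)*(-14) = -651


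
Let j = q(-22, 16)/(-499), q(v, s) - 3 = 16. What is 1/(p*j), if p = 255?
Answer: -499/4845 ≈ -0.10299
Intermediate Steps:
q(v, s) = 19 (q(v, s) = 3 + 16 = 19)
j = -19/499 (j = 19/(-499) = 19*(-1/499) = -19/499 ≈ -0.038076)
1/(p*j) = 1/(255*(-19/499)) = (1/255)*(-499/19) = -499/4845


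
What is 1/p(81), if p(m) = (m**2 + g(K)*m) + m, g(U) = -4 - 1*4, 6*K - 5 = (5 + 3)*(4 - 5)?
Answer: 1/5994 ≈ 0.00016683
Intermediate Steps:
K = -1/2 (K = 5/6 + ((5 + 3)*(4 - 5))/6 = 5/6 + (8*(-1))/6 = 5/6 + (1/6)*(-8) = 5/6 - 4/3 = -1/2 ≈ -0.50000)
g(U) = -8 (g(U) = -4 - 4 = -8)
p(m) = m**2 - 7*m (p(m) = (m**2 - 8*m) + m = m**2 - 7*m)
1/p(81) = 1/(81*(-7 + 81)) = 1/(81*74) = 1/5994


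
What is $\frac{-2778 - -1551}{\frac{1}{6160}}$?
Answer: $-7558320$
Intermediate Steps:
$\frac{-2778 - -1551}{\frac{1}{6160}} = \left(-2778 + 1551\right) \frac{1}{\frac{1}{6160}} = \left(-1227\right) 6160 = -7558320$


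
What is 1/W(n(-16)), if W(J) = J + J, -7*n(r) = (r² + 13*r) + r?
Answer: -7/64 ≈ -0.10938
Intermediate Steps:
n(r) = -2*r - r²/7 (n(r) = -((r² + 13*r) + r)/7 = -(r² + 14*r)/7 = -2*r - r²/7)
W(J) = 2*J
1/W(n(-16)) = 1/(2*(-⅐*(-16)*(14 - 16))) = 1/(2*(-⅐*(-16)*(-2))) = 1/(2*(-32/7)) = 1/(-64/7) = -7/64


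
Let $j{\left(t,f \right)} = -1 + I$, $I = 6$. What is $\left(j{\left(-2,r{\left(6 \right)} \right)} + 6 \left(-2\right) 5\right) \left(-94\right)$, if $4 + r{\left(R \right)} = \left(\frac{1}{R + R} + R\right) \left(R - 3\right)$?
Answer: $5170$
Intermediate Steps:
$r{\left(R \right)} = -4 + \left(-3 + R\right) \left(R + \frac{1}{2 R}\right)$ ($r{\left(R \right)} = -4 + \left(\frac{1}{R + R} + R\right) \left(R - 3\right) = -4 + \left(\frac{1}{2 R} + R\right) \left(-3 + R\right) = -4 + \left(R + \frac{1}{2 R}\right) \left(-3 + R\right) = -4 + \left(-3 + R\right) \left(R + \frac{1}{2 R}\right)$)
$j{\left(t,f \right)} = 5$ ($j{\left(t,f \right)} = -1 + 6 = 5$)
$\left(j{\left(-2,r{\left(6 \right)} \right)} + 6 \left(-2\right) 5\right) \left(-94\right) = \left(5 + 6 \left(-2\right) 5\right) \left(-94\right) = \left(5 - 60\right) \left(-94\right) = \left(-55\right) \left(-94\right) = 5170$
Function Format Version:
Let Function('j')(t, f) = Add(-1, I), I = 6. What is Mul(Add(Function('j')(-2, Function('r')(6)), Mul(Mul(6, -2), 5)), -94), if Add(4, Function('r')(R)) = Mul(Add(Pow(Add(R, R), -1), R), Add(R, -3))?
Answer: 5170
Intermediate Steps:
Function('r')(R) = Add(-4, Mul(Add(-3, R), Add(R, Mul(Rational(1, 2), Pow(R, -1))))) (Function('r')(R) = Add(-4, Mul(Add(Pow(Add(R, R), -1), R), Add(R, -3))) = Add(-4, Mul(Add(Pow(Mul(2, R), -1), R), Add(-3, R))) = Add(-4, Mul(Add(Mul(Rational(1, 2), Pow(R, -1)), R), Add(-3, R))) = Add(-4, Mul(Add(R, Mul(Rational(1, 2), Pow(R, -1))), Add(-3, R))) = Add(-4, Mul(Add(-3, R), Add(R, Mul(Rational(1, 2), Pow(R, -1))))))
Function('j')(t, f) = 5 (Function('j')(t, f) = Add(-1, 6) = 5)
Mul(Add(Function('j')(-2, Function('r')(6)), Mul(Mul(6, -2), 5)), -94) = Mul(Add(5, Mul(Mul(6, -2), 5)), -94) = Mul(Add(5, Mul(-12, 5)), -94) = Mul(Add(5, -60), -94) = Mul(-55, -94) = 5170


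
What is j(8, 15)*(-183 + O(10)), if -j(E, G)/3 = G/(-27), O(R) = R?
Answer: -865/3 ≈ -288.33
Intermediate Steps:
j(E, G) = G/9 (j(E, G) = -3*G/(-27) = -3*G*(-1)/27 = -(-1)*G/9 = G/9)
j(8, 15)*(-183 + O(10)) = ((1/9)*15)*(-183 + 10) = (5/3)*(-173) = -865/3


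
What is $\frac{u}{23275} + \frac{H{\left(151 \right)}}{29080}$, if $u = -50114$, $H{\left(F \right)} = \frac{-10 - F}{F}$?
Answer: $- \frac{44011666079}{20440477400} \approx -2.1532$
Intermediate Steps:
$H{\left(F \right)} = \frac{-10 - F}{F}$
$\frac{u}{23275} + \frac{H{\left(151 \right)}}{29080} = - \frac{50114}{23275} + \frac{\frac{1}{151} \left(-10 - 151\right)}{29080} = \left(-50114\right) \frac{1}{23275} + \frac{-10 - 151}{151} \cdot \frac{1}{29080} = - \frac{50114}{23275} + \frac{1}{151} \left(-161\right) \frac{1}{29080} = - \frac{50114}{23275} - \frac{161}{4391080} = - \frac{44011666079}{20440477400}$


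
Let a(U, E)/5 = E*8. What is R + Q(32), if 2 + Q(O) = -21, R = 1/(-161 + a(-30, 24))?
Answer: -18376/799 ≈ -22.999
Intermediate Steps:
a(U, E) = 40*E (a(U, E) = 5*(E*8) = 5*(8*E) = 40*E)
R = 1/799 (R = 1/(-161 + 40*24) = 1/(-161 + 960) = 1/799 ≈ 0.0012516)
Q(O) = -23 (Q(O) = -2 - 21 = -23)
R + Q(32) = 1/799 - 23 = -18376/799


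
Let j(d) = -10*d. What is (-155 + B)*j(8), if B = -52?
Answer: 16560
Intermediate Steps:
(-155 + B)*j(8) = (-155 - 52)*(-10*8) = -207*(-80) = 16560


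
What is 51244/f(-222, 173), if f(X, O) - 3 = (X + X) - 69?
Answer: -25622/255 ≈ -100.48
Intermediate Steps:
f(X, O) = -66 + 2*X (f(X, O) = 3 + ((X + X) - 69) = 3 + (2*X - 69) = 3 + (-69 + 2*X) = -66 + 2*X)
51244/f(-222, 173) = 51244/(-66 + 2*(-222)) = 51244/(-66 - 444) = 51244/(-510) = 51244*(-1/510) = -25622/255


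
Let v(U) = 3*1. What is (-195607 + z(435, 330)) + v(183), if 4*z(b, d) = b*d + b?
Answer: -638431/4 ≈ -1.5961e+5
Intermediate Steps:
v(U) = 3
z(b, d) = b/4 + b*d/4 (z(b, d) = (b*d + b)/4 = (b + b*d)/4 = b/4 + b*d/4)
(-195607 + z(435, 330)) + v(183) = (-195607 + (¼)*435*(1 + 330)) + 3 = (-195607 + (¼)*435*331) + 3 = (-195607 + 143985/4) + 3 = -638443/4 + 3 = -638431/4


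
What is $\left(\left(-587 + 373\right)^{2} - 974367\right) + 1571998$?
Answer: $643427$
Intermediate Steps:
$\left(\left(-587 + 373\right)^{2} - 974367\right) + 1571998 = \left(\left(-214\right)^{2} - 974367\right) + 1571998 = \left(45796 - 974367\right) + 1571998 = -928571 + 1571998 = 643427$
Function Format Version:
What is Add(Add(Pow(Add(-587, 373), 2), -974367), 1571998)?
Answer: 643427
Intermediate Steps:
Add(Add(Pow(Add(-587, 373), 2), -974367), 1571998) = Add(Add(Pow(-214, 2), -974367), 1571998) = Add(Add(45796, -974367), 1571998) = Add(-928571, 1571998) = 643427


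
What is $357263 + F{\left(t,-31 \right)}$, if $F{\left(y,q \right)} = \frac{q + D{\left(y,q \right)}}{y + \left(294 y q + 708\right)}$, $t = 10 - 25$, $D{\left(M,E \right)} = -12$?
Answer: $\frac{49089007946}{137403} \approx 3.5726 \cdot 10^{5}$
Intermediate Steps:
$t = -15$ ($t = 10 - 25 = -15$)
$F{\left(y,q \right)} = \frac{-12 + q}{708 + y + 294 q y}$ ($F{\left(y,q \right)} = \frac{q - 12}{y + \left(294 y q + 708\right)} = \frac{-12 + q}{y + \left(294 q y + 708\right)} = \frac{-12 + q}{y + \left(708 + 294 q y\right)} = \frac{-12 + q}{708 + y + 294 q y}$)
$357263 + F{\left(t,-31 \right)} = 357263 + \frac{-12 - 31}{708 - 15 + 294 \left(-31\right) \left(-15\right)} = 357263 + \frac{1}{708 - 15 + 136710} \left(-43\right) = 357263 + \frac{1}{137403} \left(-43\right) = 357263 - \frac{43}{137403} = \frac{49089007946}{137403}$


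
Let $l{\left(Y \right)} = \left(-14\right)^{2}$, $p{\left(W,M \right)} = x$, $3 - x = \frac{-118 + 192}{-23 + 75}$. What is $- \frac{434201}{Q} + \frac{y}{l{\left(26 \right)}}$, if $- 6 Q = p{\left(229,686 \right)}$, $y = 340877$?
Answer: $\frac{13290105733}{8036} \approx 1.6538 \cdot 10^{6}$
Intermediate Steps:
$x = \frac{41}{26}$ ($x = 3 - \frac{-118 + 192}{-23 + 75} = 3 - \frac{74}{52} = 3 - 74 \cdot \frac{1}{52} = 3 - \frac{37}{26} = \frac{41}{26} \approx 1.5769$)
$p{\left(W,M \right)} = \frac{41}{26}$
$l{\left(Y \right)} = 196$
$Q = - \frac{41}{156}$ ($Q = \left(- \frac{1}{6}\right) \frac{41}{26} = - \frac{41}{156} \approx -0.26282$)
$- \frac{434201}{Q} + \frac{y}{l{\left(26 \right)}} = - \frac{434201}{- \frac{41}{156}} + \frac{340877}{196} = \left(-434201\right) \left(- \frac{156}{41}\right) + 340877 \cdot \frac{1}{196} = \frac{67735356}{41} + \frac{340877}{196} = \frac{13290105733}{8036}$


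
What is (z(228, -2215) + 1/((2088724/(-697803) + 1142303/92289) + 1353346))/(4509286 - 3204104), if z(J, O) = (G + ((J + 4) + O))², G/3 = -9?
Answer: 39124088526284041874063/12639304995149406971490 ≈ 3.0954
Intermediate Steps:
G = -27 (G = 3*(-9) = -27)
z(J, O) = (-23 + J + O)² (z(J, O) = (-27 + ((J + 4) + O))² = (-27 + ((4 + J) + O))² = (-27 + (4 + J + O))² = (-23 + J + O)²)
(z(228, -2215) + 1/((2088724/(-697803) + 1142303/92289) + 1353346))/(4509286 - 3204104) = ((-23 + 228 - 2215)² + 1/((2088724/(-697803) + 1142303/92289) + 1353346))/(4509286 - 3204104) = ((-2010)² + 1/((2088724*(-1/697803) + 1142303*(1/92289)) + 1353346))/1305182 = (4040100 + 1/((-2088724/697803 + 1142303/92289) + 1353346))*(1/1305182) = (4040100 + 1/(67148467897/7155504563 + 1353346))*(1/1305182) = (4040100 + 1/(9683940626785695/7155504563))*(1/1305182) = (4040100 + 7155504563/9683940626785695)*(1/1305182) = (39124088526284041874063/9683940626785695)*(1/1305182) = 39124088526284041874063/12639304995149406971490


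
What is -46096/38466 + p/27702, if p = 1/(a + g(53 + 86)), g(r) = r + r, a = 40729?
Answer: -2909108094071/2427580528218 ≈ -1.1984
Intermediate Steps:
g(r) = 2*r
p = 1/41007 (p = 1/(40729 + 2*(53 + 86)) = 1/(40729 + 2*139) = 1/(40729 + 278) = 1/41007 ≈ 2.4386e-5)
-46096/38466 + p/27702 = -46096/38466 + (1/41007)/27702 = -46096*1/38466 + (1/41007)*(1/27702) = -23048/19233 + 1/1135975914 = -2909108094071/2427580528218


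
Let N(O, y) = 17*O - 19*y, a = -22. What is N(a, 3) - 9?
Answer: -440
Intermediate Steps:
N(O, y) = -19*y + 17*O
N(a, 3) - 9 = (-19*3 + 17*(-22)) - 9 = (-57 - 374) - 9 = -431 - 9 = -440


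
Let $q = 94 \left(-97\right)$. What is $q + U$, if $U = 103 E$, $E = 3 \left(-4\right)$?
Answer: $-10354$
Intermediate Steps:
$E = -12$
$q = -9118$
$U = -1236$ ($U = 103 \left(-12\right) = -1236$)
$q + U = -9118 - 1236 = -10354$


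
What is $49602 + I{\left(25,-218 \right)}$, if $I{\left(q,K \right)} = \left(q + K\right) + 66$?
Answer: $49475$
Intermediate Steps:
$I{\left(q,K \right)} = 66 + K + q$ ($I{\left(q,K \right)} = \left(K + q\right) + 66 = 66 + K + q$)
$49602 + I{\left(25,-218 \right)} = 49602 + \left(66 - 218 + 25\right) = 49602 - 127 = 49475$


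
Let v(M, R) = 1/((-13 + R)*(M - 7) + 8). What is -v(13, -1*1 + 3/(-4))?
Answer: 2/161 ≈ 0.012422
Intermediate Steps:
v(M, R) = 1/(8 + (-13 + R)*(-7 + M)) (v(M, R) = 1/((-13 + R)*(-7 + M) + 8) = 1/(8 + (-13 + R)*(-7 + M)))
-v(13, -1*1 + 3/(-4)) = -1/(99 - 13*13 - 7*(-1*1 + 3/(-4)) + 13*(-1*1 + 3/(-4))) = -1/(99 - 169 - 7*(-1 + 3*(-1/4)) + 13*(-1 + 3*(-1/4))) = -1/(99 - 169 - 7*(-1 - 3/4) + 13*(-1 - 3/4)) = -1/(99 - 169 - 7*(-7/4) + 13*(-7/4)) = -1/(99 - 169 + 49/4 - 91/4) = -1/(-161/2) = -1*(-2/161) = 2/161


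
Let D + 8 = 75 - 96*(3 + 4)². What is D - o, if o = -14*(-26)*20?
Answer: -11917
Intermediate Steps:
o = 7280 (o = 364*20 = 7280)
D = -4637 (D = -8 + (75 - 96*(3 + 4)²) = -8 + (75 - 96*7²) = -8 + (75 - 96*49) = -8 + (75 - 4704) = -8 - 4629 = -4637)
D - o = -4637 - 1*7280 = -4637 - 7280 = -11917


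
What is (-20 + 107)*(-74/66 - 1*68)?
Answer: -66149/11 ≈ -6013.5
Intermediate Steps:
(-20 + 107)*(-74/66 - 1*68) = 87*(-74*1/66 - 68) = 87*(-37/33 - 68) = 87*(-2281/33) = -66149/11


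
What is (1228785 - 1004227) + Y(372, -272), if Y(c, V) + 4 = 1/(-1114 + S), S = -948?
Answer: 463030347/2062 ≈ 2.2455e+5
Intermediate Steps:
Y(c, V) = -8249/2062 (Y(c, V) = -4 + 1/(-1114 - 948) = -4 + 1/(-2062) = -4 - 1/2062 = -8249/2062)
(1228785 - 1004227) + Y(372, -272) = (1228785 - 1004227) - 8249/2062 = 224558 - 8249/2062 = 463030347/2062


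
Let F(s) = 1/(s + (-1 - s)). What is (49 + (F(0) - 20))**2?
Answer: 784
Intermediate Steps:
F(s) = -1 (F(s) = 1/(-1) = -1)
(49 + (F(0) - 20))**2 = (49 + (-1 - 20))**2 = (49 - 21)**2 = 28**2 = 784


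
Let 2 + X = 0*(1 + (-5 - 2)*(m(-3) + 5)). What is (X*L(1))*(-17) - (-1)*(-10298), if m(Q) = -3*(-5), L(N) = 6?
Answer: -10094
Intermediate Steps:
m(Q) = 15
X = -2 (X = -2 + 0*(1 + (-5 - 2)*(15 + 5)) = -2 + 0*(1 - 7*20) = -2 + 0*(1 - 140) = -2 + 0*(-139) = -2 + 0 = -2)
(X*L(1))*(-17) - (-1)*(-10298) = -2*6*(-17) - (-1)*(-10298) = -12*(-17) - 1*10298 = 204 - 10298 = -10094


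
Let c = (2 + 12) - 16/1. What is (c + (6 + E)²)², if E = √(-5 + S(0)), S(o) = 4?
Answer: 945 + 792*I ≈ 945.0 + 792.0*I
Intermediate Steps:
E = I (E = √(-5 + 4) = √(-1) = I ≈ 1.0*I)
c = -2 (c = 14 - 16*1 = 14 - 16 = -2)
(c + (6 + E)²)² = (-2 + (6 + I)²)²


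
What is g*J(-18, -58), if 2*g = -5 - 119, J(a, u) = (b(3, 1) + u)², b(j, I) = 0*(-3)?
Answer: -208568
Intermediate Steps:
b(j, I) = 0
J(a, u) = u² (J(a, u) = (0 + u)² = u²)
g = -62 (g = (-5 - 119)/2 = (½)*(-124) = -62)
g*J(-18, -58) = -62*(-58)² = -62*3364 = -208568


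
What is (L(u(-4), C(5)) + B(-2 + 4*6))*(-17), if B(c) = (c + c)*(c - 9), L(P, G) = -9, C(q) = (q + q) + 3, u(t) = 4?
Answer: -9571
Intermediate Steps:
C(q) = 3 + 2*q (C(q) = 2*q + 3 = 3 + 2*q)
B(c) = 2*c*(-9 + c) (B(c) = (2*c)*(-9 + c) = 2*c*(-9 + c))
(L(u(-4), C(5)) + B(-2 + 4*6))*(-17) = (-9 + 2*(-2 + 4*6)*(-9 + (-2 + 4*6)))*(-17) = (-9 + 2*(-2 + 24)*(-9 + (-2 + 24)))*(-17) = (-9 + 2*22*(-9 + 22))*(-17) = (-9 + 2*22*13)*(-17) = (-9 + 572)*(-17) = 563*(-17) = -9571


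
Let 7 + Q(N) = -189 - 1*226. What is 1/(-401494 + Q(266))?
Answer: -1/401916 ≈ -2.4881e-6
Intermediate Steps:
Q(N) = -422 (Q(N) = -7 + (-189 - 1*226) = -7 + (-189 - 226) = -7 - 415 = -422)
1/(-401494 + Q(266)) = 1/(-401494 - 422) = 1/(-401916) = -1/401916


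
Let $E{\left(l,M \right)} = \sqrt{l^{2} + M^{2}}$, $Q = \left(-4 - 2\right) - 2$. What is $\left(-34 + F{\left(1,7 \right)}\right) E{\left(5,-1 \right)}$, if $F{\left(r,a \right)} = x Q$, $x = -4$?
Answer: $- 2 \sqrt{26} \approx -10.198$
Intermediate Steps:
$Q = -8$ ($Q = \left(-4 - 2\right) - 2 = -6 - 2 = -8$)
$E{\left(l,M \right)} = \sqrt{M^{2} + l^{2}}$
$F{\left(r,a \right)} = 32$ ($F{\left(r,a \right)} = \left(-4\right) \left(-8\right) = 32$)
$\left(-34 + F{\left(1,7 \right)}\right) E{\left(5,-1 \right)} = \left(-34 + 32\right) \sqrt{\left(-1\right)^{2} + 5^{2}} = - 2 \sqrt{1 + 25} = - 2 \sqrt{26}$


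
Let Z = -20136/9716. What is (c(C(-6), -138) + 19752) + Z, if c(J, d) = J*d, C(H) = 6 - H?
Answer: 43950150/2429 ≈ 18094.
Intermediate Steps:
Z = -5034/2429 (Z = -20136*1/9716 = -5034/2429 ≈ -2.0725)
(c(C(-6), -138) + 19752) + Z = ((6 - 1*(-6))*(-138) + 19752) - 5034/2429 = ((6 + 6)*(-138) + 19752) - 5034/2429 = (12*(-138) + 19752) - 5034/2429 = (-1656 + 19752) - 5034/2429 = 18096 - 5034/2429 = 43950150/2429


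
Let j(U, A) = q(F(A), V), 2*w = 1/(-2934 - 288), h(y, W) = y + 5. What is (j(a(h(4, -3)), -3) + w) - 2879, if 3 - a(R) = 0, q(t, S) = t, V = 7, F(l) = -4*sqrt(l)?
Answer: -18552277/6444 - 4*I*sqrt(3) ≈ -2879.0 - 6.9282*I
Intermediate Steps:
h(y, W) = 5 + y
a(R) = 3 (a(R) = 3 - 1*0 = 3 + 0 = 3)
w = -1/6444 (w = 1/(2*(-2934 - 288)) = (1/2)/(-3222) = (1/2)*(-1/3222) = -1/6444 ≈ -0.00015518)
j(U, A) = -4*sqrt(A)
(j(a(h(4, -3)), -3) + w) - 2879 = (-4*I*sqrt(3) - 1/6444) - 2879 = (-1/6444 - 4*I*sqrt(3)) - 2879 = -18552277/6444 - 4*I*sqrt(3)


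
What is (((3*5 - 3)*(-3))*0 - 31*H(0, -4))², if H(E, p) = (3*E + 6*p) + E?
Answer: 553536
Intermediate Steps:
H(E, p) = 4*E + 6*p
(((3*5 - 3)*(-3))*0 - 31*H(0, -4))² = (((3*5 - 3)*(-3))*0 - 31*(4*0 + 6*(-4)))² = (((15 - 3)*(-3))*0 - 31*(0 - 24))² = ((12*(-3))*0 - 31*(-24))² = (-36*0 + 744)² = (0 + 744)² = 744² = 553536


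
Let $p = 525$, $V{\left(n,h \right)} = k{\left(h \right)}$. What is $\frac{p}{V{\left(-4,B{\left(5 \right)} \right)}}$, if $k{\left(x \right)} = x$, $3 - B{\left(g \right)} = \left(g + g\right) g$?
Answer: $- \frac{525}{47} \approx -11.17$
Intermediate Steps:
$B{\left(g \right)} = 3 - 2 g^{2}$ ($B{\left(g \right)} = 3 - \left(g + g\right) g = 3 - 2 g g = 3 - 2 g^{2}$)
$V{\left(n,h \right)} = h$
$\frac{p}{V{\left(-4,B{\left(5 \right)} \right)}} = \frac{525}{3 - 2 \cdot 5^{2}} = \frac{525}{3 - 50} = \frac{525}{-47} = 525 \left(- \frac{1}{47}\right) = - \frac{525}{47}$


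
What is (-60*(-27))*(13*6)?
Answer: 126360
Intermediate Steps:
(-60*(-27))*(13*6) = 1620*78 = 126360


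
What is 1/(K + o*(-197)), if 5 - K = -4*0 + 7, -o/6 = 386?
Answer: 1/456250 ≈ 2.1918e-6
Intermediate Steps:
o = -2316 (o = -6*386 = -2316)
K = -2 (K = 5 - (-4*0 + 7) = 5 - (0 + 7) = 5 - 1*7 = 5 - 7 = -2)
1/(K + o*(-197)) = 1/(-2 - 2316*(-197)) = 1/(-2 + 456252) = 1/456250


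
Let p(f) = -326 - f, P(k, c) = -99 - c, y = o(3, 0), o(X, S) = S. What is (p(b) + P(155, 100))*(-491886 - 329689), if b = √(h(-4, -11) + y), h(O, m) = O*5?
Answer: 431326875 + 1643150*I*√5 ≈ 4.3133e+8 + 3.6742e+6*I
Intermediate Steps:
h(O, m) = 5*O
y = 0
b = 2*I*√5 (b = √(5*(-4) + 0) = √(-20 + 0) = √(-20) = 2*I*√5 ≈ 4.4721*I)
(p(b) + P(155, 100))*(-491886 - 329689) = ((-326 - 2*I*√5) + (-99 - 1*100))*(-491886 - 329689) = ((-326 - 2*I*√5) + (-99 - 100))*(-821575) = ((-326 - 2*I*√5) - 199)*(-821575) = (-525 - 2*I*√5)*(-821575) = 431326875 + 1643150*I*√5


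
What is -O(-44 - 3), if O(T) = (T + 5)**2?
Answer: -1764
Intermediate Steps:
O(T) = (5 + T)**2
-O(-44 - 3) = -(5 + (-44 - 3))**2 = -(5 - 47)**2 = -1*(-42)**2 = -1*1764 = -1764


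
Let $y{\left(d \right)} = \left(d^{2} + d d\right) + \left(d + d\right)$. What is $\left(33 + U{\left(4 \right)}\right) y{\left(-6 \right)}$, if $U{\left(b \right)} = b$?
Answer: $2220$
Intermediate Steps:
$y{\left(d \right)} = 2 d + 2 d^{2}$ ($y{\left(d \right)} = \left(d^{2} + d^{2}\right) + 2 d = 2 d^{2} + 2 d = 2 d + 2 d^{2}$)
$\left(33 + U{\left(4 \right)}\right) y{\left(-6 \right)} = \left(33 + 4\right) 2 \left(-6\right) \left(1 - 6\right) = 37 \cdot 2 \left(-6\right) \left(-5\right) = 37 \cdot 60 = 2220$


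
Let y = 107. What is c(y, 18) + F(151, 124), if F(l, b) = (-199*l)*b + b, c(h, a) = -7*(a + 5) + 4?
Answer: -3726109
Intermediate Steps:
c(h, a) = -31 - 7*a (c(h, a) = -7*(5 + a) + 4 = (-35 - 7*a) + 4 = -31 - 7*a)
F(l, b) = b - 199*b*l (F(l, b) = -199*b*l + b = b - 199*b*l)
c(y, 18) + F(151, 124) = (-31 - 7*18) + 124*(1 - 199*151) = (-31 - 126) + 124*(1 - 30049) = -157 + 124*(-30048) = -157 - 3725952 = -3726109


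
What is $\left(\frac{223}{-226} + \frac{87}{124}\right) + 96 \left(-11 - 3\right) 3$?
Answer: $- \frac{56500379}{14012} \approx -4032.3$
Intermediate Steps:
$\left(\frac{223}{-226} + \frac{87}{124}\right) + 96 \left(-11 - 3\right) 3 = \left(223 \left(- \frac{1}{226}\right) + 87 \cdot \frac{1}{124}\right) + 96 \left(-11 - 3\right) 3 = \left(- \frac{223}{226} + \frac{87}{124}\right) + 96 \left(-11 - 3\right) 3 = - \frac{3995}{14012} + 96 \left(\left(-14\right) 3\right) = - \frac{3995}{14012} + 96 \left(-42\right) = - \frac{3995}{14012} - 4032 = - \frac{56500379}{14012}$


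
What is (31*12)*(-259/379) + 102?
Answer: -57690/379 ≈ -152.22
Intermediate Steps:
(31*12)*(-259/379) + 102 = 372*(-259*1/379) + 102 = 372*(-259/379) + 102 = -96348/379 + 102 = -57690/379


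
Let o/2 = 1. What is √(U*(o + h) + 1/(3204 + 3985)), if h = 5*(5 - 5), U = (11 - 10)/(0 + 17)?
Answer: √1759256135/122213 ≈ 0.34320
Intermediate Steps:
U = 1/17 ≈ 0.058824
o = 2 (o = 2*1 = 2)
h = 0 (h = 5*0 = 0)
√(U*(o + h) + 1/(3204 + 3985)) = √((2 + 0)/17 + 1/(3204 + 3985)) = √((1/17)*2 + 1/7189) = √(2/17 + 1/7189) = √(14395/122213) = √1759256135/122213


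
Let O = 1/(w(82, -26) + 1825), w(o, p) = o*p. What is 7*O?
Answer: -7/307 ≈ -0.022801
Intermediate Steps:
O = -1/307 (O = 1/(82*(-26) + 1825) = 1/(-2132 + 1825) = 1/(-307) = -1/307 ≈ -0.0032573)
7*O = 7*(-1/307) = -7/307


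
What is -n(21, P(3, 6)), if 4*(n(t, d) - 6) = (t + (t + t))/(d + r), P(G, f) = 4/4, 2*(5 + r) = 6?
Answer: 39/4 ≈ 9.7500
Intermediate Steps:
r = -2 (r = -5 + (1/2)*6 = -5 + 3 = -2)
P(G, f) = 1 (P(G, f) = 4*(1/4) = 1)
n(t, d) = 6 + 3*t/(4*(-2 + d)) (n(t, d) = 6 + ((t + (t + t))/(d - 2))/4 = 6 + ((t + 2*t)/(-2 + d))/4 = 6 + ((3*t)/(-2 + d))/4 = 6 + (3*t/(-2 + d))/4 = 6 + 3*t/(4*(-2 + d)))
-n(21, P(3, 6)) = -3*(-16 + 21 + 8*1)/(4*(-2 + 1)) = -3*(-16 + 21 + 8)/(4*(-1)) = -3*(-1)*13/4 = -1*(-39/4) = 39/4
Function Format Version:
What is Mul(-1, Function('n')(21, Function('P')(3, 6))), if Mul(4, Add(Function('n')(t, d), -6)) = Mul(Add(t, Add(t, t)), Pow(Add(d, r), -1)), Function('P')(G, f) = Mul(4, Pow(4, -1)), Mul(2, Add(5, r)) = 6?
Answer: Rational(39, 4) ≈ 9.7500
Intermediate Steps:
r = -2 (r = Add(-5, Mul(Rational(1, 2), 6)) = Add(-5, 3) = -2)
Function('P')(G, f) = 1 (Function('P')(G, f) = Mul(4, Rational(1, 4)) = 1)
Function('n')(t, d) = Add(6, Mul(Rational(3, 4), t, Pow(Add(-2, d), -1))) (Function('n')(t, d) = Add(6, Mul(Rational(1, 4), Mul(Add(t, Add(t, t)), Pow(Add(d, -2), -1)))) = Add(6, Mul(Rational(1, 4), Mul(Add(t, Mul(2, t)), Pow(Add(-2, d), -1)))) = Add(6, Mul(Rational(1, 4), Mul(Mul(3, t), Pow(Add(-2, d), -1)))) = Add(6, Mul(Rational(1, 4), Mul(3, t, Pow(Add(-2, d), -1)))) = Add(6, Mul(Rational(3, 4), t, Pow(Add(-2, d), -1))))
Mul(-1, Function('n')(21, Function('P')(3, 6))) = Mul(-1, Mul(Rational(3, 4), Pow(Add(-2, 1), -1), Add(-16, 21, Mul(8, 1)))) = Mul(-1, Mul(Rational(3, 4), Pow(-1, -1), Add(-16, 21, 8))) = Mul(-1, Mul(Rational(3, 4), -1, 13)) = Mul(-1, Rational(-39, 4)) = Rational(39, 4)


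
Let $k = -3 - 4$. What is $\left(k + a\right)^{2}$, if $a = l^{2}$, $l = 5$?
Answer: $324$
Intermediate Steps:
$k = -7$ ($k = -3 - 4 = -7$)
$a = 25$ ($a = 5^{2} = 25$)
$\left(k + a\right)^{2} = \left(-7 + 25\right)^{2} = 18^{2} = 324$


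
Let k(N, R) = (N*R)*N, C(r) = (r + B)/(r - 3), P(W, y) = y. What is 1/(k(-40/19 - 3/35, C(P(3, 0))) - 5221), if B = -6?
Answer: -442225/2304611027 ≈ -0.00019189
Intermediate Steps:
C(r) = (-6 + r)/(-3 + r) (C(r) = (r - 6)/(r - 3) = (-6 + r)/(-3 + r))
k(N, R) = R*N**2
1/(k(-40/19 - 3/35, C(P(3, 0))) - 5221) = 1/(((-6 + 0)/(-3 + 0))*(-40/19 - 3/35)**2 - 5221) = 1/((-6/(-3))*(-40*1/19 - 3*1/35)**2 - 5221) = 1/((-1/3*(-6))*(-40/19 - 3/35)**2 - 5221) = 1/(2*(-1457/665)**2 - 5221) = 1/(2*(2122849/442225) - 5221) = 1/(4245698/442225 - 5221) = 1/(-2304611027/442225) = -442225/2304611027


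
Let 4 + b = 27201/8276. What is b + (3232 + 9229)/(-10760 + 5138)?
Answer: -68156951/23263836 ≈ -2.9297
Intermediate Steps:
b = -5903/8276 (b = -4 + 27201/8276 = -5903/8276 ≈ -0.71327)
b + (3232 + 9229)/(-10760 + 5138) = -5903/8276 + (3232 + 9229)/(-10760 + 5138) = -5903/8276 + 12461/(-5622) = -5903/8276 + 12461*(-1/5622) = -5903/8276 - 12461/5622 = -68156951/23263836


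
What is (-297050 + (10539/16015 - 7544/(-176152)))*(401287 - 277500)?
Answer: -12966659432245777968/352634285 ≈ -3.6771e+10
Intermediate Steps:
(-297050 + (10539/16015 - 7544/(-176152)))*(401287 - 277500) = (-297050 + (10539*(1/16015) - 7544*(-1/176152)))*123787 = (-297050 + (10539/16015 + 943/22019))*123787 = (-297050 + 247160386/352634285)*123787 = -104749767198864/352634285*123787 = -12966659432245777968/352634285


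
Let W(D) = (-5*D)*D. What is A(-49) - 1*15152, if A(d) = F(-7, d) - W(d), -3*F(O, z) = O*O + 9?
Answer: -9499/3 ≈ -3166.3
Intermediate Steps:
F(O, z) = -3 - O**2/3 (F(O, z) = -(O*O + 9)/3 = -(O**2 + 9)/3 = -(9 + O**2)/3 = -3 - O**2/3)
W(D) = -5*D**2
A(d) = -58/3 + 5*d**2 (A(d) = (-3 - 1/3*(-7)**2) - (-5)*d**2 = (-3 - 1/3*49) + 5*d**2 = (-3 - 49/3) + 5*d**2 = -58/3 + 5*d**2)
A(-49) - 1*15152 = (-58/3 + 5*(-49)**2) - 1*15152 = (-58/3 + 5*2401) - 15152 = (-58/3 + 12005) - 15152 = 35957/3 - 15152 = -9499/3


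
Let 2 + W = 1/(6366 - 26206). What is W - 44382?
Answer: -880578561/19840 ≈ -44384.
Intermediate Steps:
W = -39681/19840 (W = -2 + 1/(6366 - 26206) = -2 + 1/(-19840) = -2 - 1/19840 = -39681/19840 ≈ -2.0000)
W - 44382 = -39681/19840 - 44382 = -880578561/19840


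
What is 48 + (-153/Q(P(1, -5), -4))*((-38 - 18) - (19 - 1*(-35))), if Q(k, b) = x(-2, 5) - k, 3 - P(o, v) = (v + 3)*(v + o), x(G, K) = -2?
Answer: 5658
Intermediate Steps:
P(o, v) = 3 - (3 + v)*(o + v) (P(o, v) = 3 - (v + 3)*(v + o) = 3 - (3 + v)*(o + v))
Q(k, b) = -2 - k
48 + (-153/Q(P(1, -5), -4))*((-38 - 18) - (19 - 1*(-35))) = 48 + (-153/(-2 - (3 - 1*(-5)**2 - 3*1 - 3*(-5) - 1*1*(-5))))*((-38 - 18) - (19 - 1*(-35))) = 48 + (-153/(-2 - (3 - 1*25 - 3 + 15 + 5)))*(-56 - (19 + 35)) = 48 + (-153/(-2 - (3 - 25 - 3 + 15 + 5)))*(-56 - 1*54) = 48 + (-153/(-2 - 1*(-5)))*(-56 - 54) = 48 - 153/(-2 + 5)*(-110) = 48 - 153/3*(-110) = 48 - 153*1/3*(-110) = 48 - 51*(-110) = 48 + 5610 = 5658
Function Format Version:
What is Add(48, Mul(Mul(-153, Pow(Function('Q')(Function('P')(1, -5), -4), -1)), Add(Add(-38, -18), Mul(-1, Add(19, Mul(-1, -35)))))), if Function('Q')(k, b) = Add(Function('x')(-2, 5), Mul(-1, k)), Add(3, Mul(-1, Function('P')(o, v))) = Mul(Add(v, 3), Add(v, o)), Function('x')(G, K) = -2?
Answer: 5658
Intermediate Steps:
Function('P')(o, v) = Add(3, Mul(-1, Add(3, v), Add(o, v))) (Function('P')(o, v) = Add(3, Mul(-1, Mul(Add(v, 3), Add(v, o)))) = Add(3, Mul(-1, Mul(Add(3, v), Add(o, v)))) = Add(3, Mul(-1, Add(3, v), Add(o, v))))
Function('Q')(k, b) = Add(-2, Mul(-1, k))
Add(48, Mul(Mul(-153, Pow(Function('Q')(Function('P')(1, -5), -4), -1)), Add(Add(-38, -18), Mul(-1, Add(19, Mul(-1, -35)))))) = Add(48, Mul(Mul(-153, Pow(Add(-2, Mul(-1, Add(3, Mul(-1, Pow(-5, 2)), Mul(-3, 1), Mul(-3, -5), Mul(-1, 1, -5)))), -1)), Add(Add(-38, -18), Mul(-1, Add(19, Mul(-1, -35)))))) = Add(48, Mul(Mul(-153, Pow(Add(-2, Mul(-1, Add(3, Mul(-1, 25), -3, 15, 5))), -1)), Add(-56, Mul(-1, Add(19, 35))))) = Add(48, Mul(Mul(-153, Pow(Add(-2, Mul(-1, Add(3, -25, -3, 15, 5))), -1)), Add(-56, Mul(-1, 54)))) = Add(48, Mul(Mul(-153, Pow(Add(-2, Mul(-1, -5)), -1)), Add(-56, -54))) = Add(48, Mul(Mul(-153, Pow(Add(-2, 5), -1)), -110)) = Add(48, Mul(Mul(-153, Pow(3, -1)), -110)) = Add(48, Mul(Mul(-153, Rational(1, 3)), -110)) = Add(48, Mul(-51, -110)) = Add(48, 5610) = 5658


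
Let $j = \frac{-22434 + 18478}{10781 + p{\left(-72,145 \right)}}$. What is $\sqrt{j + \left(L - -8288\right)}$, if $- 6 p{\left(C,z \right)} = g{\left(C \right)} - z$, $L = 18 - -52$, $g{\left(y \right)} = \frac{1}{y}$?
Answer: $\frac{\sqrt{182101684077745926}}{4667833} \approx 91.42$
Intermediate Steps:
$L = 70$ ($L = 18 + 52 = 70$)
$p{\left(C,z \right)} = - \frac{1}{6 C} + \frac{z}{6}$ ($p{\left(C,z \right)} = - \frac{\frac{1}{C} - z}{6} = - \frac{1}{6 C} + \frac{z}{6}$)
$j = - \frac{1708992}{4667833}$ ($j = \frac{-22434 + 18478}{10781 + \frac{-1 - 10440}{6 \left(-72\right)}} = - \frac{3956}{10781 + \frac{1}{6} \left(- \frac{1}{72}\right) \left(-1 - 10440\right)} = - \frac{3956}{10781 + \frac{1}{6} \left(- \frac{1}{72}\right) \left(-10441\right)} = - \frac{3956}{10781 + \frac{10441}{432}} = - \frac{3956}{\frac{4667833}{432}} = \left(-3956\right) \frac{432}{4667833} = - \frac{1708992}{4667833} \approx -0.36612$)
$\sqrt{j + \left(L - -8288\right)} = \sqrt{- \frac{1708992}{4667833} + \left(70 - -8288\right)} = \sqrt{- \frac{1708992}{4667833} + \left(70 + 8288\right)} = \sqrt{- \frac{1708992}{4667833} + 8358} = \sqrt{\frac{39012039222}{4667833}} = \frac{\sqrt{182101684077745926}}{4667833}$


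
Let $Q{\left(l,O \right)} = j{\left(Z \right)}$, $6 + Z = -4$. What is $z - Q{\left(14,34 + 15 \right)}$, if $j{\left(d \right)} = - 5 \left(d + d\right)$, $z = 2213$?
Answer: $2113$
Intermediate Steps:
$Z = -10$ ($Z = -6 - 4 = -10$)
$j{\left(d \right)} = - 10 d$ ($j{\left(d \right)} = - 5 \cdot 2 d = - 10 d$)
$Q{\left(l,O \right)} = 100$ ($Q{\left(l,O \right)} = \left(-10\right) \left(-10\right) = 100$)
$z - Q{\left(14,34 + 15 \right)} = 2213 - 100 = 2113$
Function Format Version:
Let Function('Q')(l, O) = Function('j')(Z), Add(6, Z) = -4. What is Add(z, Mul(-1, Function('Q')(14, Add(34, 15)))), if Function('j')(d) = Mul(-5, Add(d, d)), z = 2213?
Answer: 2113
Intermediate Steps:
Z = -10 (Z = Add(-6, -4) = -10)
Function('j')(d) = Mul(-10, d) (Function('j')(d) = Mul(-5, Mul(2, d)) = Mul(-10, d))
Function('Q')(l, O) = 100 (Function('Q')(l, O) = Mul(-10, -10) = 100)
Add(z, Mul(-1, Function('Q')(14, Add(34, 15)))) = Add(2213, Mul(-1, 100)) = Add(2213, -100) = 2113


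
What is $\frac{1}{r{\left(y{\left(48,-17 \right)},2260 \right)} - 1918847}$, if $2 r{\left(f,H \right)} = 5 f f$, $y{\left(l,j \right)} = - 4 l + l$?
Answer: $- \frac{1}{1867007} \approx -5.3562 \cdot 10^{-7}$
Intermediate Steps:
$y{\left(l,j \right)} = - 3 l$
$r{\left(f,H \right)} = \frac{5 f^{2}}{2}$ ($r{\left(f,H \right)} = \frac{5 f f}{2} = \frac{5 f^{2}}{2}$)
$\frac{1}{r{\left(y{\left(48,-17 \right)},2260 \right)} - 1918847} = \frac{1}{\frac{5 \left(\left(-3\right) 48\right)^{2}}{2} - 1918847} = \frac{1}{\frac{5 \left(-144\right)^{2}}{2} - 1918847} = \frac{1}{\frac{5}{2} \cdot 20736 - 1918847} = \frac{1}{51840 - 1918847} = \frac{1}{-1867007} = - \frac{1}{1867007}$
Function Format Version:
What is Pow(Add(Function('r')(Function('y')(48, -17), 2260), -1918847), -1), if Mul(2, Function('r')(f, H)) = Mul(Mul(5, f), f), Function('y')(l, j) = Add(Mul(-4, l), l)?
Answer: Rational(-1, 1867007) ≈ -5.3562e-7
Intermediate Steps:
Function('y')(l, j) = Mul(-3, l)
Function('r')(f, H) = Mul(Rational(5, 2), Pow(f, 2)) (Function('r')(f, H) = Mul(Rational(1, 2), Mul(Mul(5, f), f)) = Mul(Rational(1, 2), Mul(5, Pow(f, 2))) = Mul(Rational(5, 2), Pow(f, 2)))
Pow(Add(Function('r')(Function('y')(48, -17), 2260), -1918847), -1) = Pow(Add(Mul(Rational(5, 2), Pow(Mul(-3, 48), 2)), -1918847), -1) = Pow(Add(Mul(Rational(5, 2), Pow(-144, 2)), -1918847), -1) = Pow(Add(Mul(Rational(5, 2), 20736), -1918847), -1) = Pow(Add(51840, -1918847), -1) = Pow(-1867007, -1) = Rational(-1, 1867007)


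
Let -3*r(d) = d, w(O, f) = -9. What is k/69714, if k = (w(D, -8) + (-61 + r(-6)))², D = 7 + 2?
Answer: 2312/34857 ≈ 0.066328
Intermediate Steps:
D = 9
r(d) = -d/3
k = 4624 (k = (-9 + (-61 - ⅓*(-6)))² = (-9 + (-61 + 2))² = (-9 - 59)² = (-68)² = 4624)
k/69714 = 4624/69714 = 4624*(1/69714) = 2312/34857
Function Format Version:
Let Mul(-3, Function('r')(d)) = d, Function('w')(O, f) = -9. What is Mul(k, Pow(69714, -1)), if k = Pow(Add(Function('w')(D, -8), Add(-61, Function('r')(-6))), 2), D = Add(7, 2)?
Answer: Rational(2312, 34857) ≈ 0.066328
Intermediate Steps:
D = 9
Function('r')(d) = Mul(Rational(-1, 3), d)
k = 4624 (k = Pow(Add(-9, Add(-61, Mul(Rational(-1, 3), -6))), 2) = Pow(Add(-9, Add(-61, 2)), 2) = Pow(Add(-9, -59), 2) = Pow(-68, 2) = 4624)
Mul(k, Pow(69714, -1)) = Mul(4624, Pow(69714, -1)) = Mul(4624, Rational(1, 69714)) = Rational(2312, 34857)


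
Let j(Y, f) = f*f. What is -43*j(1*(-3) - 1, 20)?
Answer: -17200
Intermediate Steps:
j(Y, f) = f²
-43*j(1*(-3) - 1, 20) = -43*20² = -43*400 = -17200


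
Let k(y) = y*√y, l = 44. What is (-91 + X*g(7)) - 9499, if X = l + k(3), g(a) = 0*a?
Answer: -9590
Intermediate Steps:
g(a) = 0
k(y) = y^(3/2)
X = 44 + 3*√3 (X = 44 + 3^(3/2) = 44 + 3*√3 ≈ 49.196)
(-91 + X*g(7)) - 9499 = (-91 + (44 + 3*√3)*0) - 9499 = (-91 + 0) - 9499 = -91 - 9499 = -9590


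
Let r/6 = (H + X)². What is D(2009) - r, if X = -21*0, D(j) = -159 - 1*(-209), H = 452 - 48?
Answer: -979246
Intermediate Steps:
H = 404
D(j) = 50 (D(j) = -159 + 209 = 50)
X = 0
r = 979296 (r = 6*(404 + 0)² = 6*404² = 6*163216 = 979296)
D(2009) - r = 50 - 1*979296 = 50 - 979296 = -979246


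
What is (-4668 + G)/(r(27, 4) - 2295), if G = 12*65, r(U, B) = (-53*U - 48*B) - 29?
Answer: 3888/3947 ≈ 0.98505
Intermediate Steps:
r(U, B) = -29 - 53*U - 48*B
G = 780
(-4668 + G)/(r(27, 4) - 2295) = (-4668 + 780)/((-29 - 53*27 - 48*4) - 2295) = -3888/((-29 - 1431 - 192) - 2295) = -3888/(-1652 - 2295) = -3888/(-3947) = -3888*(-1/3947) = 3888/3947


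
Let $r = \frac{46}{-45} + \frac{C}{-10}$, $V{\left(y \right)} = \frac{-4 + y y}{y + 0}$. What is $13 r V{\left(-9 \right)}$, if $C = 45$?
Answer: $\frac{497497}{810} \approx 614.19$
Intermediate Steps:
$V{\left(y \right)} = \frac{-4 + y^{2}}{y}$
$r = - \frac{497}{90}$ ($r = \frac{46}{-45} + \frac{45}{-10} = 46 \left(- \frac{1}{45}\right) + 45 \left(- \frac{1}{10}\right) = - \frac{46}{45} - \frac{9}{2} = - \frac{497}{90} \approx -5.5222$)
$13 r V{\left(-9 \right)} = 13 \left(- \frac{497}{90}\right) \left(-9 - \frac{4}{-9}\right) = - \frac{6461 \left(-9 - - \frac{4}{9}\right)}{90} = - \frac{6461 \left(-9 + \frac{4}{9}\right)}{90} = \left(- \frac{6461}{90}\right) \left(- \frac{77}{9}\right) = \frac{497497}{810}$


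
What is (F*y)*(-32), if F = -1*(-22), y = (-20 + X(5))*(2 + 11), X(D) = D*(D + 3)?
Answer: -183040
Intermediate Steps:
X(D) = D*(3 + D)
y = 260 (y = (-20 + 5*(3 + 5))*(2 + 11) = (-20 + 5*8)*13 = (-20 + 40)*13 = 20*13 = 260)
F = 22
(F*y)*(-32) = (22*260)*(-32) = 5720*(-32) = -183040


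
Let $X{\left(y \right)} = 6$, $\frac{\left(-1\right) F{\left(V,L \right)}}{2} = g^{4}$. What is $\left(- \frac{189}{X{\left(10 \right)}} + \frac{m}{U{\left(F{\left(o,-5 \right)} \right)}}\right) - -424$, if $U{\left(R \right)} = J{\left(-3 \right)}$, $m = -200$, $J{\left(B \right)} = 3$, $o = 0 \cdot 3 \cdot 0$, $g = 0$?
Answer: $\frac{1955}{6} \approx 325.83$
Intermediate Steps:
$o = 0$ ($o = 0 \cdot 0 = 0$)
$F{\left(V,L \right)} = 0$ ($F{\left(V,L \right)} = - 2 \cdot 0^{4} = \left(-2\right) 0 = 0$)
$U{\left(R \right)} = 3$
$\left(- \frac{189}{X{\left(10 \right)}} + \frac{m}{U{\left(F{\left(o,-5 \right)} \right)}}\right) - -424 = \left(- \frac{189}{6} - \frac{200}{3}\right) - -424 = \left(\left(-189\right) \frac{1}{6} - \frac{200}{3}\right) + 424 = \left(- \frac{63}{2} - \frac{200}{3}\right) + 424 = - \frac{589}{6} + 424 = \frac{1955}{6}$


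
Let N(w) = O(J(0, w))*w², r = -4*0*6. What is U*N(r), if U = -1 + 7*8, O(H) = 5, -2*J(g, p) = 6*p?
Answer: 0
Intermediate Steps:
J(g, p) = -3*p
r = 0 (r = 0*6 = 0)
N(w) = 5*w²
U = 55 (U = -1 + 56 = 55)
U*N(r) = 55*(5*0²) = 55*(5*0) = 55*0 = 0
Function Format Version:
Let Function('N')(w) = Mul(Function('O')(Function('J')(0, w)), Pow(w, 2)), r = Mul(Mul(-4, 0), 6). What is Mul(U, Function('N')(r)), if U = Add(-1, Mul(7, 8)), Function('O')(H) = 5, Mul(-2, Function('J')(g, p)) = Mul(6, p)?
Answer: 0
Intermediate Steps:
Function('J')(g, p) = Mul(-3, p) (Function('J')(g, p) = Mul(Rational(-1, 2), Mul(6, p)) = Mul(-3, p))
r = 0 (r = Mul(0, 6) = 0)
Function('N')(w) = Mul(5, Pow(w, 2))
U = 55 (U = Add(-1, 56) = 55)
Mul(U, Function('N')(r)) = Mul(55, Mul(5, Pow(0, 2))) = Mul(55, Mul(5, 0)) = Mul(55, 0) = 0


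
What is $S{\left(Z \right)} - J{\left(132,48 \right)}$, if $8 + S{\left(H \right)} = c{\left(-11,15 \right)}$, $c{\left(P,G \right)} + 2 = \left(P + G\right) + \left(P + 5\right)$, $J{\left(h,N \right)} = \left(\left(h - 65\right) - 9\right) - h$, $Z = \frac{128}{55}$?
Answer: $62$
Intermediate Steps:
$Z = \frac{128}{55}$ ($Z = 128 \cdot \frac{1}{55} = \frac{128}{55} \approx 2.3273$)
$J{\left(h,N \right)} = -74$ ($J{\left(h,N \right)} = \left(\left(-65 + h\right) - 9\right) - h = \left(-74 + h\right) - h = -74$)
$c{\left(P,G \right)} = 3 + G + 2 P$ ($c{\left(P,G \right)} = -2 + \left(\left(P + G\right) + \left(P + 5\right)\right) = -2 + \left(\left(G + P\right) + \left(5 + P\right)\right) = -2 + \left(5 + G + 2 P\right) = 3 + G + 2 P$)
$S{\left(H \right)} = -12$ ($S{\left(H \right)} = -8 + \left(3 + 15 + 2 \left(-11\right)\right) = -8 + \left(3 + 15 - 22\right) = -8 - 4 = -12$)
$S{\left(Z \right)} - J{\left(132,48 \right)} = -12 - -74 = -12 + 74 = 62$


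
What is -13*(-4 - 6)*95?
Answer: 12350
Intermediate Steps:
-13*(-4 - 6)*95 = -13*(-10)*95 = 130*95 = 12350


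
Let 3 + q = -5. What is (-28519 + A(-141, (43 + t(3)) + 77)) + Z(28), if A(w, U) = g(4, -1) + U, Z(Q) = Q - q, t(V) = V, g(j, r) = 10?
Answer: -28350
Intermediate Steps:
q = -8 (q = -3 - 5 = -8)
Z(Q) = 8 + Q (Z(Q) = Q - 1*(-8) = Q + 8 = 8 + Q)
A(w, U) = 10 + U
(-28519 + A(-141, (43 + t(3)) + 77)) + Z(28) = (-28519 + (10 + ((43 + 3) + 77))) + (8 + 28) = (-28519 + (10 + (46 + 77))) + 36 = (-28519 + (10 + 123)) + 36 = (-28519 + 133) + 36 = -28386 + 36 = -28350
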